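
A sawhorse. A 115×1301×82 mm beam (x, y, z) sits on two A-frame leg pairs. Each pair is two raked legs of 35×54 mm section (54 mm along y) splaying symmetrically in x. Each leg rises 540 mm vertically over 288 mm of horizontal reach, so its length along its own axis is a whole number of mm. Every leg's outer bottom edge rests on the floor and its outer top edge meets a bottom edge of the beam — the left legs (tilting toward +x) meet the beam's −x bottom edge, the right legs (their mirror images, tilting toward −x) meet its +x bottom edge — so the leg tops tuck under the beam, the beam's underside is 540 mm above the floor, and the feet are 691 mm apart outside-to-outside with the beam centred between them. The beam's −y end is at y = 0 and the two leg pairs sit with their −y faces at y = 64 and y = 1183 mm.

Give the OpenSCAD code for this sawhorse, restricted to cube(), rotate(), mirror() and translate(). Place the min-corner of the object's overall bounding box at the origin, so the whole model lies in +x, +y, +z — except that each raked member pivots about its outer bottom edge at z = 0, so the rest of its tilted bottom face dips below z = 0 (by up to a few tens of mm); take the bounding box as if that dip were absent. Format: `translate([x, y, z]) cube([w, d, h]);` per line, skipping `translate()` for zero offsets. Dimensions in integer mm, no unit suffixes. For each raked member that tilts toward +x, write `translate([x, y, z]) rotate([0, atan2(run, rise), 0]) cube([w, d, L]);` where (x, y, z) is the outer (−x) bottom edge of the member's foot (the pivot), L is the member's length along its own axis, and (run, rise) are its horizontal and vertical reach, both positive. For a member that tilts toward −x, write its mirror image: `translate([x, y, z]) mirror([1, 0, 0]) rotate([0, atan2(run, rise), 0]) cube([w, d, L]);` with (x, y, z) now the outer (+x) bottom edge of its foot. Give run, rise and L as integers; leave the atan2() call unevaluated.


translate([288, 0, 540]) cube([115, 1301, 82]);
translate([0, 64, 0]) rotate([0, atan2(288, 540), 0]) cube([35, 54, 612]);
translate([691, 64, 0]) mirror([1, 0, 0]) rotate([0, atan2(288, 540), 0]) cube([35, 54, 612]);
translate([0, 1183, 0]) rotate([0, atan2(288, 540), 0]) cube([35, 54, 612]);
translate([691, 1183, 0]) mirror([1, 0, 0]) rotate([0, atan2(288, 540), 0]) cube([35, 54, 612]);


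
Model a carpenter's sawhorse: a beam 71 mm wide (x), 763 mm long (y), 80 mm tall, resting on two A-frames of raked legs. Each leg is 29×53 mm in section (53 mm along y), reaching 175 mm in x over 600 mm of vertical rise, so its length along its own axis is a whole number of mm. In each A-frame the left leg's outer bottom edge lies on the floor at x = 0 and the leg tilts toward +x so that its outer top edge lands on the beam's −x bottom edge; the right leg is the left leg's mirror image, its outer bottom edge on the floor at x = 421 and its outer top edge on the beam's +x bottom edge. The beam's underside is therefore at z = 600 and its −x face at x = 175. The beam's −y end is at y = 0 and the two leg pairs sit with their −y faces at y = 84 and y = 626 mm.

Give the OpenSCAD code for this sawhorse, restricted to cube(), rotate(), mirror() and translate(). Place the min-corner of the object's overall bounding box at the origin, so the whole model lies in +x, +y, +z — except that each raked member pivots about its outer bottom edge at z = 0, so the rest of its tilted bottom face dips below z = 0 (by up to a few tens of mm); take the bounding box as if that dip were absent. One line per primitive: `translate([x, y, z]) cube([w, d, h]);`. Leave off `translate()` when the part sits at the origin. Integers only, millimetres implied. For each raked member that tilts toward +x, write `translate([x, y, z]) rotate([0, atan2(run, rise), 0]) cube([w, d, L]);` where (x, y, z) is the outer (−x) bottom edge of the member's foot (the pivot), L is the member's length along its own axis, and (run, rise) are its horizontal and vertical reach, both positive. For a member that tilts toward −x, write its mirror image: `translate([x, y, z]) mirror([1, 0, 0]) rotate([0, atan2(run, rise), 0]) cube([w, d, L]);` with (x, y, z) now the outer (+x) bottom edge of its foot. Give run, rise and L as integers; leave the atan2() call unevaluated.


translate([175, 0, 600]) cube([71, 763, 80]);
translate([0, 84, 0]) rotate([0, atan2(175, 600), 0]) cube([29, 53, 625]);
translate([421, 84, 0]) mirror([1, 0, 0]) rotate([0, atan2(175, 600), 0]) cube([29, 53, 625]);
translate([0, 626, 0]) rotate([0, atan2(175, 600), 0]) cube([29, 53, 625]);
translate([421, 626, 0]) mirror([1, 0, 0]) rotate([0, atan2(175, 600), 0]) cube([29, 53, 625]);


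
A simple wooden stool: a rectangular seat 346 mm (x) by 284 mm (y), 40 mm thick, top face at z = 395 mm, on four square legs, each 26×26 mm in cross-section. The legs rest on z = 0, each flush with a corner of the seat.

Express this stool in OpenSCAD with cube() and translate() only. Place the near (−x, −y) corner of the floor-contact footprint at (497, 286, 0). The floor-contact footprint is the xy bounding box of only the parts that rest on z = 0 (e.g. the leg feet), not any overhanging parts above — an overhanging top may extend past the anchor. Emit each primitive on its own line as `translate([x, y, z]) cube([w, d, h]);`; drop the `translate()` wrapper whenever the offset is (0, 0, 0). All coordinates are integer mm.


translate([497, 286, 355]) cube([346, 284, 40]);
translate([497, 286, 0]) cube([26, 26, 355]);
translate([817, 286, 0]) cube([26, 26, 355]);
translate([497, 544, 0]) cube([26, 26, 355]);
translate([817, 544, 0]) cube([26, 26, 355]);


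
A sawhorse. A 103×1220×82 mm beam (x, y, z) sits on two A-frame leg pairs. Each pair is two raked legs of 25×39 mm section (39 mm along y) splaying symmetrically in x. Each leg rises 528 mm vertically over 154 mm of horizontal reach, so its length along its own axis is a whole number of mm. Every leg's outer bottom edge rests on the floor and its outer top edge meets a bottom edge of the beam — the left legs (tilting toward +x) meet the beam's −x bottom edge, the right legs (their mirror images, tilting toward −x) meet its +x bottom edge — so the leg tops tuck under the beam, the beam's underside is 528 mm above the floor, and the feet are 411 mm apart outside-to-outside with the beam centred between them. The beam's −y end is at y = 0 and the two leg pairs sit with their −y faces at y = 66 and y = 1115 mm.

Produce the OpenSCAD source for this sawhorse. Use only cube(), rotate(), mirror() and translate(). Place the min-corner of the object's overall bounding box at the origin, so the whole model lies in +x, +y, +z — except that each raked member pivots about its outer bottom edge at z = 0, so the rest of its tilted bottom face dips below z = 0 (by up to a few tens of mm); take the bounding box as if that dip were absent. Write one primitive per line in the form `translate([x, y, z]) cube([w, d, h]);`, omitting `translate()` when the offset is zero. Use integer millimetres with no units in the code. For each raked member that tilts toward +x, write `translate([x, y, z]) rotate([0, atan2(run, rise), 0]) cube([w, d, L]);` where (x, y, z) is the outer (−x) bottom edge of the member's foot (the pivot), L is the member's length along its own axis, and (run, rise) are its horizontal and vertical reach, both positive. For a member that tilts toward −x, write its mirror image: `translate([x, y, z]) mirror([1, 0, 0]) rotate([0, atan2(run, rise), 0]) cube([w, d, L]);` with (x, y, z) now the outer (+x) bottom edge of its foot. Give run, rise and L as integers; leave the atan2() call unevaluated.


translate([154, 0, 528]) cube([103, 1220, 82]);
translate([0, 66, 0]) rotate([0, atan2(154, 528), 0]) cube([25, 39, 550]);
translate([411, 66, 0]) mirror([1, 0, 0]) rotate([0, atan2(154, 528), 0]) cube([25, 39, 550]);
translate([0, 1115, 0]) rotate([0, atan2(154, 528), 0]) cube([25, 39, 550]);
translate([411, 1115, 0]) mirror([1, 0, 0]) rotate([0, atan2(154, 528), 0]) cube([25, 39, 550]);


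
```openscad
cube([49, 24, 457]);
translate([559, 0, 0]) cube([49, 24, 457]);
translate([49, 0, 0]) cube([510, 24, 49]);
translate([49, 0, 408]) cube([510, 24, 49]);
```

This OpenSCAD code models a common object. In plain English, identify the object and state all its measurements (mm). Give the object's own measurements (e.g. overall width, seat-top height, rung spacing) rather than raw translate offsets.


A rectangular picture frame lying in the x–z plane (depth along y). The opening is 510 mm wide (x) by 359 mm tall (z), surrounded by a border 49 mm wide on all four sides. The frame is 24 mm deep and is made of two full-height vertical stiles with two horizontal rails fitted between them.


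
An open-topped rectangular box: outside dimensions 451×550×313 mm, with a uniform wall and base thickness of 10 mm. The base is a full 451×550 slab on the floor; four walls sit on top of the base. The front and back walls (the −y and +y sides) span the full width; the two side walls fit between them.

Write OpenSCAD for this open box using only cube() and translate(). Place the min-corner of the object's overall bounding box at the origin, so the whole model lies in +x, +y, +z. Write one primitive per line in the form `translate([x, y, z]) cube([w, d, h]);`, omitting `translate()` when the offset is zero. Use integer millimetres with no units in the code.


cube([451, 550, 10]);
translate([0, 0, 10]) cube([451, 10, 303]);
translate([0, 540, 10]) cube([451, 10, 303]);
translate([0, 10, 10]) cube([10, 530, 303]);
translate([441, 10, 10]) cube([10, 530, 303]);


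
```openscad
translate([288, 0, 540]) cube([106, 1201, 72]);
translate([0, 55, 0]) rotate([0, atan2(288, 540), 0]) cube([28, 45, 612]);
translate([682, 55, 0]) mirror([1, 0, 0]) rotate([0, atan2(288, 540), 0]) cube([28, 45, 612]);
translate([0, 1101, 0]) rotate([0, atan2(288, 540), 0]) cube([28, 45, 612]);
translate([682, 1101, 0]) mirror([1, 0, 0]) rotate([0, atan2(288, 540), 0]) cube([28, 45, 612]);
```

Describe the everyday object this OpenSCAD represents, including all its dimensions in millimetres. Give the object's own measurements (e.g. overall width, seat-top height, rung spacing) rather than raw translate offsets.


A sawhorse. A 106×1201×72 mm beam (x, y, z) sits on two A-frame leg pairs. Each pair is two raked legs of 28×45 mm section (45 mm along y) splaying symmetrically in x. Each leg rises 540 mm vertically over 288 mm of horizontal reach and is 612 mm long along its own axis. Every leg's outer bottom edge rests on the floor and its outer top edge meets a bottom edge of the beam — the left legs (tilting toward +x) meet the beam's −x bottom edge, the right legs (their mirror images, tilting toward −x) meet its +x bottom edge — so the leg tops tuck under the beam, the beam's underside is 540 mm above the floor, and the feet are 682 mm apart outside-to-outside with the beam centred between them. The two leg pairs are set in 55 mm from either end of the beam.


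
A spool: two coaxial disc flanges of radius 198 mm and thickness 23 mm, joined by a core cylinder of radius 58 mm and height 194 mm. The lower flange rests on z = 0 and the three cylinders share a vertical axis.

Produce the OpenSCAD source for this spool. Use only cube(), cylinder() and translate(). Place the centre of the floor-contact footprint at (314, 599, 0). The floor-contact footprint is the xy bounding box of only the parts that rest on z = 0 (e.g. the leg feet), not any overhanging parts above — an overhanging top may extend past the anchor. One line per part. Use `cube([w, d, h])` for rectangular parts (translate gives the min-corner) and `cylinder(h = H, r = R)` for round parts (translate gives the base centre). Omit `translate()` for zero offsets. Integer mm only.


translate([314, 599, 0]) cylinder(h = 23, r = 198);
translate([314, 599, 23]) cylinder(h = 194, r = 58);
translate([314, 599, 217]) cylinder(h = 23, r = 198);


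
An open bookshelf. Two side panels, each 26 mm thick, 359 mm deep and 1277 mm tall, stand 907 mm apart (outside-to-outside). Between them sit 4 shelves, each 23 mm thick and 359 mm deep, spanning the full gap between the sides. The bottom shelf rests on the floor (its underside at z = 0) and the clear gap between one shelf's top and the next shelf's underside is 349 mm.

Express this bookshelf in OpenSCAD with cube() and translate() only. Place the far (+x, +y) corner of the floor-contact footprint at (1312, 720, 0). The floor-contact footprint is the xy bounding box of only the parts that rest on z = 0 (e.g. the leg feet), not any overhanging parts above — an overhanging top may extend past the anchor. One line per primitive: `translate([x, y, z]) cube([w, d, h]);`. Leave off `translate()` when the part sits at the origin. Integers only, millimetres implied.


translate([405, 361, 0]) cube([26, 359, 1277]);
translate([1286, 361, 0]) cube([26, 359, 1277]);
translate([431, 361, 0]) cube([855, 359, 23]);
translate([431, 361, 372]) cube([855, 359, 23]);
translate([431, 361, 744]) cube([855, 359, 23]);
translate([431, 361, 1116]) cube([855, 359, 23]);


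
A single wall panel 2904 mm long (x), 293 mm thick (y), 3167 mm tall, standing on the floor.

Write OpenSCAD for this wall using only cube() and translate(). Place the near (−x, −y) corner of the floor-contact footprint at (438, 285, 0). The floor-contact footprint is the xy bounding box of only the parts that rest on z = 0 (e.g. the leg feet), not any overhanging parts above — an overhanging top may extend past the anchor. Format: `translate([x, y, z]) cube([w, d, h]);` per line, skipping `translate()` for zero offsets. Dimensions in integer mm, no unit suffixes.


translate([438, 285, 0]) cube([2904, 293, 3167]);


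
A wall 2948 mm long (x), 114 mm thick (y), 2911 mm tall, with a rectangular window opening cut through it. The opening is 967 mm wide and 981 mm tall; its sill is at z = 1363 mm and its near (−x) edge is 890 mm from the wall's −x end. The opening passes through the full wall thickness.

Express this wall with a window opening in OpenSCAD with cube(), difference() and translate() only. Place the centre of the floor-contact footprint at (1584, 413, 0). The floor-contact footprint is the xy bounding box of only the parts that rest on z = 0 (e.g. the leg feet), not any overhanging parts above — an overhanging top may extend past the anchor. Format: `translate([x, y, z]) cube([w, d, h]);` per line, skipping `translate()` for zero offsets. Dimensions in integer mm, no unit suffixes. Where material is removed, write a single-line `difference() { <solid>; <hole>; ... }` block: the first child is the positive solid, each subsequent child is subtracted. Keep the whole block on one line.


difference() { translate([110, 356, 0]) cube([2948, 114, 2911]); translate([1000, 356, 1363]) cube([967, 114, 981]); }


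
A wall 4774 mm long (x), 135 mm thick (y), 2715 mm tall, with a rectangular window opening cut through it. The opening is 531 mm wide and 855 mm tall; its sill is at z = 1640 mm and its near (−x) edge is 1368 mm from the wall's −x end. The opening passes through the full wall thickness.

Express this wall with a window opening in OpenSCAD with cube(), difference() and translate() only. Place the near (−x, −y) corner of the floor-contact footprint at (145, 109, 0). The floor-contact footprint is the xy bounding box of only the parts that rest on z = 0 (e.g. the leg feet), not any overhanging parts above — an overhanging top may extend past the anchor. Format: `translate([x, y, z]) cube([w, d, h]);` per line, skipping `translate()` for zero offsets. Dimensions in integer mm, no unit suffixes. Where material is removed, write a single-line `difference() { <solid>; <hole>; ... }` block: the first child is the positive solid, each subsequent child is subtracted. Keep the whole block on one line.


difference() { translate([145, 109, 0]) cube([4774, 135, 2715]); translate([1513, 109, 1640]) cube([531, 135, 855]); }


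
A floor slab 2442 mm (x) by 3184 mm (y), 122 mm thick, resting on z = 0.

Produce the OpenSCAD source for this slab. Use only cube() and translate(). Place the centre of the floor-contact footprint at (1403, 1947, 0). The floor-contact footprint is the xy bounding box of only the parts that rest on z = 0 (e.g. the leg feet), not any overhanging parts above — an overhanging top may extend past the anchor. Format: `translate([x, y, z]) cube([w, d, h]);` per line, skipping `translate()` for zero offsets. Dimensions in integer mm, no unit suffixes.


translate([182, 355, 0]) cube([2442, 3184, 122]);


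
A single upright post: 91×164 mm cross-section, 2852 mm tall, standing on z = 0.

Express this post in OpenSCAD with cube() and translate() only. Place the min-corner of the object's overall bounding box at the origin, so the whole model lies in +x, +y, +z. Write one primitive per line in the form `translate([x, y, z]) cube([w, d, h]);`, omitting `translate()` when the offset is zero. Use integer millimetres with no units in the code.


cube([91, 164, 2852]);


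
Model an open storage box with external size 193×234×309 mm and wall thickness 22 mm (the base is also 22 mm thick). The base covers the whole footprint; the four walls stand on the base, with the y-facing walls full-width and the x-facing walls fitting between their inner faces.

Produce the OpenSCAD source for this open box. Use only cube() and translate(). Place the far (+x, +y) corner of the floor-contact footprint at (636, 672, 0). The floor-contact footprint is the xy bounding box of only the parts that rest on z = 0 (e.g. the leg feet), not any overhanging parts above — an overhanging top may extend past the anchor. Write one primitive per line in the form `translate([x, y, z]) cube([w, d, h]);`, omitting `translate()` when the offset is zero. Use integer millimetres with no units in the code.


translate([443, 438, 0]) cube([193, 234, 22]);
translate([443, 438, 22]) cube([193, 22, 287]);
translate([443, 650, 22]) cube([193, 22, 287]);
translate([443, 460, 22]) cube([22, 190, 287]);
translate([614, 460, 22]) cube([22, 190, 287]);


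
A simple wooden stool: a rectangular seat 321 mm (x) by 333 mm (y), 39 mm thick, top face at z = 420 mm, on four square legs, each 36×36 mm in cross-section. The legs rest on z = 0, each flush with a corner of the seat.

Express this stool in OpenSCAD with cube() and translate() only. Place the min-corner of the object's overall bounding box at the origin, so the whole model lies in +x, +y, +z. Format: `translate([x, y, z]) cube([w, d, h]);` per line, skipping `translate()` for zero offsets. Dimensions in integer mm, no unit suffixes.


translate([0, 0, 381]) cube([321, 333, 39]);
cube([36, 36, 381]);
translate([285, 0, 0]) cube([36, 36, 381]);
translate([0, 297, 0]) cube([36, 36, 381]);
translate([285, 297, 0]) cube([36, 36, 381]);


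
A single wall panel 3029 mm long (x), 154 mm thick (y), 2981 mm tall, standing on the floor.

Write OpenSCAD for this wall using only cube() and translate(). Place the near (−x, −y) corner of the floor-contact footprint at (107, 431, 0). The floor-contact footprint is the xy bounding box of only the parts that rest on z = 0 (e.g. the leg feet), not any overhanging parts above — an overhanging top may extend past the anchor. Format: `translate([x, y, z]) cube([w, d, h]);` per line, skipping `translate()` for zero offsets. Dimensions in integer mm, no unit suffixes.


translate([107, 431, 0]) cube([3029, 154, 2981]);


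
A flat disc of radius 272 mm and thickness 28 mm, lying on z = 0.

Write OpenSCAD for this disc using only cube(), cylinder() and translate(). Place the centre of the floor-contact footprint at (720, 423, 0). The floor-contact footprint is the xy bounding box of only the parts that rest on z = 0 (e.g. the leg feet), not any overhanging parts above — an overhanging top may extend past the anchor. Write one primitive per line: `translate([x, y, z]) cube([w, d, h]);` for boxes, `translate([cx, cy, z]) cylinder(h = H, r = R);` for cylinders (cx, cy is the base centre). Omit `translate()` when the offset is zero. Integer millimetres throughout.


translate([720, 423, 0]) cylinder(h = 28, r = 272);


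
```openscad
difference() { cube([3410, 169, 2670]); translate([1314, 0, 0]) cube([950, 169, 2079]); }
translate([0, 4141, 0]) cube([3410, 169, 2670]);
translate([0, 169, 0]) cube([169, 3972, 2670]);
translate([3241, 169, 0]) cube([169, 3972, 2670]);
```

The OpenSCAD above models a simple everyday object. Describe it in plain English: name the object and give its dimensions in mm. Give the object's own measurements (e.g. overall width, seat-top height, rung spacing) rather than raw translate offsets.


A single room: four walls, each 2670 mm tall and 169 mm thick, enclosing an outside footprint 3410×4310 mm (x × y), no floor or roof. The front and back walls (−y and +y sides) run the full x-width; the side walls fit between their inner faces. A door opening 950 mm wide and 2079 mm tall is cut through the front wall from the floor up, its −x edge 1314 mm from the wall's −x end.


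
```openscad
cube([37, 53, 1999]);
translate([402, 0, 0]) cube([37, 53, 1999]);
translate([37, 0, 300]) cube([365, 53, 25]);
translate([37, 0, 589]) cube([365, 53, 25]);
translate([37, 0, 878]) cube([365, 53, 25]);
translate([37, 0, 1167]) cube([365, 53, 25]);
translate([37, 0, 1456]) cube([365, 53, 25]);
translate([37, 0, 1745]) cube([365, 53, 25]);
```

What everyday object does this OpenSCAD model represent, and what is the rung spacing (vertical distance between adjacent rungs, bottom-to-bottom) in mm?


A ladder. The rung spacing is 289 mm.

Two tall 37×53 posts with 6 short bars between them — a ladder. Adjacent rungs sit at z = 300 and z = 589, so the spacing is 589 − 300 = 289 mm.


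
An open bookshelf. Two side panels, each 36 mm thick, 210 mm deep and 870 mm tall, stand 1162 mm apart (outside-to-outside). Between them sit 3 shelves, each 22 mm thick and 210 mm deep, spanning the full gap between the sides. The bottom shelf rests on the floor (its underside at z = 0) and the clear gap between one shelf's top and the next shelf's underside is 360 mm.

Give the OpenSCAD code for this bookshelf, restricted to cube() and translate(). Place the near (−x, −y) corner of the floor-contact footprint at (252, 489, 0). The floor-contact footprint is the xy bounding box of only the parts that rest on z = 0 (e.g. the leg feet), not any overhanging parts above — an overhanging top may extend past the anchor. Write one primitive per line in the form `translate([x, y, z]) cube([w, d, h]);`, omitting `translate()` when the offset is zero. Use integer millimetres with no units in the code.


translate([252, 489, 0]) cube([36, 210, 870]);
translate([1378, 489, 0]) cube([36, 210, 870]);
translate([288, 489, 0]) cube([1090, 210, 22]);
translate([288, 489, 382]) cube([1090, 210, 22]);
translate([288, 489, 764]) cube([1090, 210, 22]);


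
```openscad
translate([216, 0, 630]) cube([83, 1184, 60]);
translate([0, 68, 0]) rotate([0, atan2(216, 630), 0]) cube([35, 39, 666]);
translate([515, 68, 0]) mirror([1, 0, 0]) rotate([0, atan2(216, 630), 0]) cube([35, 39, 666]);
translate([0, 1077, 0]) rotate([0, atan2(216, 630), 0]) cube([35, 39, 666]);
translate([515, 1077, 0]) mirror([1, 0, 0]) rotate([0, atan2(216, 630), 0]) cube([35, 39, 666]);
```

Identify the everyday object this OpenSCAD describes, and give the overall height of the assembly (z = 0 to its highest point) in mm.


A sawhorse. The overall height is 690 mm.

A beam across two mirrored pairs of raked legs — a sawhorse. The beam's underside is at z = 630 (matching the legs' vertical rise in atan2(216, 630)) and the beam is 60 mm tall, so its top is at 630 + 60 = 690 mm. The raked legs top out at the beam's underside, so that is the highest point.


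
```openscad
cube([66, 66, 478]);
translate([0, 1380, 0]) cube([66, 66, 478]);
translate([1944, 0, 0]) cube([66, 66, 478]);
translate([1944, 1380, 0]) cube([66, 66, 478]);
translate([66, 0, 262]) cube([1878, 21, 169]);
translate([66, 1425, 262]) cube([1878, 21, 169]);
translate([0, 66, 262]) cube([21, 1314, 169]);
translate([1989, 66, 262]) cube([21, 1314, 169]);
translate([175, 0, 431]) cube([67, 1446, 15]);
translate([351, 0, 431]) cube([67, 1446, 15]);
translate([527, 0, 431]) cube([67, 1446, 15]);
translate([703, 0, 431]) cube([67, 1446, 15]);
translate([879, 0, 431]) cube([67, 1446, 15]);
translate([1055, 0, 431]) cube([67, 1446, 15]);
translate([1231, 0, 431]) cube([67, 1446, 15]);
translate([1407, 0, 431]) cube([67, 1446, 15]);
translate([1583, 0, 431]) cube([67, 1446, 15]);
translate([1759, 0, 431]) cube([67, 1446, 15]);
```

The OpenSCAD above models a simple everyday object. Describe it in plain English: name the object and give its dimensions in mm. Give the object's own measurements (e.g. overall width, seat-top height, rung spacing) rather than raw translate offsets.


A bed frame 2010 mm long (x) by 1446 mm wide (y). Four 66×66 mm corner posts, 478 mm tall, at the corners of the footprint. Four rails of 21 mm thickness and 169 mm height run between adjacent posts with their undersides at z = 262 mm, their outer faces flush with the outside of the frame (the two x-running rails run between the posts' inner faces; the two y-running rails run between the posts' inner faces). 10 slats, each 67 mm wide (x) and 15 mm thick, lie across the top of the two x-running rails, running the full 1446 mm width of the frame in y; along x they sit between the end posts with a 109 mm gap after the −x posts and between neighbouring slats, leaving 118 mm before the +x posts.


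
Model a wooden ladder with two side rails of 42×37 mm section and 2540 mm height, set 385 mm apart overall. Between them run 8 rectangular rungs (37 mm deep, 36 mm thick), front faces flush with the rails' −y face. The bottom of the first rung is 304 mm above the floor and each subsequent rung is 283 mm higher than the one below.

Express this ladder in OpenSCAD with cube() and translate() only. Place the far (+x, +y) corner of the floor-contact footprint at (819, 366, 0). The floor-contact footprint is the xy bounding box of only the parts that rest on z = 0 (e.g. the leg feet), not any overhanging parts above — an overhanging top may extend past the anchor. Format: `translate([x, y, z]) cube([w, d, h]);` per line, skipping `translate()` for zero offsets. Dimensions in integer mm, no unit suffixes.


// rung span = 385 - 2*42 = 301
// rung[k] z = 304 + k*283
translate([434, 329, 0]) cube([42, 37, 2540]);
translate([777, 329, 0]) cube([42, 37, 2540]);
translate([476, 329, 304]) cube([301, 37, 36]);
translate([476, 329, 587]) cube([301, 37, 36]);
translate([476, 329, 870]) cube([301, 37, 36]);
translate([476, 329, 1153]) cube([301, 37, 36]);
translate([476, 329, 1436]) cube([301, 37, 36]);
translate([476, 329, 1719]) cube([301, 37, 36]);
translate([476, 329, 2002]) cube([301, 37, 36]);
translate([476, 329, 2285]) cube([301, 37, 36]);


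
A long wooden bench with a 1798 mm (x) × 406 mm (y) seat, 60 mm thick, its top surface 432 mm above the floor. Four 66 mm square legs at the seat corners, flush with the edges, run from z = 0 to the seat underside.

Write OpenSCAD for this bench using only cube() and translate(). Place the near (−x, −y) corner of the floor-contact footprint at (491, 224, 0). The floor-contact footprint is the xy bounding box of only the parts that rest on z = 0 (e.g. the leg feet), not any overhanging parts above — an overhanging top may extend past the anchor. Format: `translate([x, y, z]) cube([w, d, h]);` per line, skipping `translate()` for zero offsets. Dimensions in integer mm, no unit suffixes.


// leg_h = 432 − 60 = 372
translate([491, 224, 372]) cube([1798, 406, 60]);
translate([491, 224, 0]) cube([66, 66, 372]);
translate([491, 564, 0]) cube([66, 66, 372]);
translate([2223, 224, 0]) cube([66, 66, 372]);
translate([2223, 564, 0]) cube([66, 66, 372]);


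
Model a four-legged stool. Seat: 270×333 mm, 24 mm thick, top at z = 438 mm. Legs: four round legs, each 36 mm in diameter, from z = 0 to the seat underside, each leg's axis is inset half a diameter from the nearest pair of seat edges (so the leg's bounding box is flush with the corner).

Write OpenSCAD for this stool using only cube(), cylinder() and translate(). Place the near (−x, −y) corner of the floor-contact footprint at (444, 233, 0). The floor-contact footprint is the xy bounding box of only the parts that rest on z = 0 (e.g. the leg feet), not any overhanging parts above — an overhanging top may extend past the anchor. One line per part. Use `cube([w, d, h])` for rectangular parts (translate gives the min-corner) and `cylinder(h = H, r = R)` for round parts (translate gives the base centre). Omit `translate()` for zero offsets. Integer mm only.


translate([444, 233, 414]) cube([270, 333, 24]);
translate([462, 251, 0]) cylinder(h = 414, r = 18);
translate([696, 251, 0]) cylinder(h = 414, r = 18);
translate([462, 548, 0]) cylinder(h = 414, r = 18);
translate([696, 548, 0]) cylinder(h = 414, r = 18);


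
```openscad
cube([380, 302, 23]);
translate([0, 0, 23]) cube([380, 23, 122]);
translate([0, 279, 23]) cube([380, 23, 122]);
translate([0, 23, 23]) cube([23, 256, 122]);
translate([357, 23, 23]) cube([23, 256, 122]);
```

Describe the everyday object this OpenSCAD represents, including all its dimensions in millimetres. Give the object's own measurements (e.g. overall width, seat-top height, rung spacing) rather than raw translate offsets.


An open-topped rectangular box: outside dimensions 380×302×145 mm, with a uniform wall and base thickness of 23 mm. The base is a full 380×302 slab on the floor; four walls sit on top of the base. The front and back walls (the −y and +y sides) span the full width; the two side walls fit between them.


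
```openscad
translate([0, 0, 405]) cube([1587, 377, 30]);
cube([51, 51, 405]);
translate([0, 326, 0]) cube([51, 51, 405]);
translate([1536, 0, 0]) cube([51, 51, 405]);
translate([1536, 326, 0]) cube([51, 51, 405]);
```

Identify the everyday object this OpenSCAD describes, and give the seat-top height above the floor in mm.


A bench. The seat-top height is 435 mm.

A long slab on four corner posts — a bench. The slab sits at z = 405 with thickness 30, so the top is 405 + 30 = 435 mm.


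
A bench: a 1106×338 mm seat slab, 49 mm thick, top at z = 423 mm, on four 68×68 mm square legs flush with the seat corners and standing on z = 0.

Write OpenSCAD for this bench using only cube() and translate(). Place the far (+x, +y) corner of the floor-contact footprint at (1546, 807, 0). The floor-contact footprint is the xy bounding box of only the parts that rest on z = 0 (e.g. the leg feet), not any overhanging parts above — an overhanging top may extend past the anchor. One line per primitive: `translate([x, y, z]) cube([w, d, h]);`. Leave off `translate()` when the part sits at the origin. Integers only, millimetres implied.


// leg_h = 423 − 49 = 374
translate([440, 469, 374]) cube([1106, 338, 49]);
translate([440, 469, 0]) cube([68, 68, 374]);
translate([440, 739, 0]) cube([68, 68, 374]);
translate([1478, 469, 0]) cube([68, 68, 374]);
translate([1478, 739, 0]) cube([68, 68, 374]);


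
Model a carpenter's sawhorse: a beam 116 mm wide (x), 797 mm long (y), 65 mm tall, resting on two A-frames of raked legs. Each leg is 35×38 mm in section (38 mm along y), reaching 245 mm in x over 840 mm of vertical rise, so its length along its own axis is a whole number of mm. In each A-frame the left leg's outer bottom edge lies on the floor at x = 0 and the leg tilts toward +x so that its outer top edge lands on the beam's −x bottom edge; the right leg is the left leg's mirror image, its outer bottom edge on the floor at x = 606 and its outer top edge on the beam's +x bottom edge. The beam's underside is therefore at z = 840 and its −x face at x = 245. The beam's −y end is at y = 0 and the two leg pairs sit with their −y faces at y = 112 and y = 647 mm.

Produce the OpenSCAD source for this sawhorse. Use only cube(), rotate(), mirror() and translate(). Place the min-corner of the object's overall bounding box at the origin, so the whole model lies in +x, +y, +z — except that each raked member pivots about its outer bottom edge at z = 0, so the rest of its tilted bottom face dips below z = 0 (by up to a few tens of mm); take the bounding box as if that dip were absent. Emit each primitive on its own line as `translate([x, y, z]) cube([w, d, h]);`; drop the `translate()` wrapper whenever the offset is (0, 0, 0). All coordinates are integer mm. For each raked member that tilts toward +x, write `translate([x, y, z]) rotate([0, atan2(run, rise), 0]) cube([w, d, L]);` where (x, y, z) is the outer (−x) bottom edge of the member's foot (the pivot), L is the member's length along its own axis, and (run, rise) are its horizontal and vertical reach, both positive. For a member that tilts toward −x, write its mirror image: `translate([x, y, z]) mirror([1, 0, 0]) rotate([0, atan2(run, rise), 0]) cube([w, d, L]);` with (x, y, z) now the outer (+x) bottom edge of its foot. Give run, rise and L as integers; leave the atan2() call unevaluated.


translate([245, 0, 840]) cube([116, 797, 65]);
translate([0, 112, 0]) rotate([0, atan2(245, 840), 0]) cube([35, 38, 875]);
translate([606, 112, 0]) mirror([1, 0, 0]) rotate([0, atan2(245, 840), 0]) cube([35, 38, 875]);
translate([0, 647, 0]) rotate([0, atan2(245, 840), 0]) cube([35, 38, 875]);
translate([606, 647, 0]) mirror([1, 0, 0]) rotate([0, atan2(245, 840), 0]) cube([35, 38, 875]);


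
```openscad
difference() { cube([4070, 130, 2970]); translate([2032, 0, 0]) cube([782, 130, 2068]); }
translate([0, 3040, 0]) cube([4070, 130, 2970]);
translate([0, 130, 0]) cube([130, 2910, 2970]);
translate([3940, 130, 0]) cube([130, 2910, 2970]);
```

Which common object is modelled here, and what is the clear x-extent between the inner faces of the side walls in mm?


A single room. The interior width is 3810 mm.

Four walls enclosing a rectangle with a door in the front wall — a room. Outside width 4070 minus two 130 mm walls gives 3810 mm.


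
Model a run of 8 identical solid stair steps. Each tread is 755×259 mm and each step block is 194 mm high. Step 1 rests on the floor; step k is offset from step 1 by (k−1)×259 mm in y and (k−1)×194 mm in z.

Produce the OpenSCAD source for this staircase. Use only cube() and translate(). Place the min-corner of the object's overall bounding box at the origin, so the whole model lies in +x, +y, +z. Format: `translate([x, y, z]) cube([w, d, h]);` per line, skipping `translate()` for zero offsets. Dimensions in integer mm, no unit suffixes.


cube([755, 259, 194]);
translate([0, 259, 194]) cube([755, 259, 194]);
translate([0, 518, 388]) cube([755, 259, 194]);
translate([0, 777, 582]) cube([755, 259, 194]);
translate([0, 1036, 776]) cube([755, 259, 194]);
translate([0, 1295, 970]) cube([755, 259, 194]);
translate([0, 1554, 1164]) cube([755, 259, 194]);
translate([0, 1813, 1358]) cube([755, 259, 194]);


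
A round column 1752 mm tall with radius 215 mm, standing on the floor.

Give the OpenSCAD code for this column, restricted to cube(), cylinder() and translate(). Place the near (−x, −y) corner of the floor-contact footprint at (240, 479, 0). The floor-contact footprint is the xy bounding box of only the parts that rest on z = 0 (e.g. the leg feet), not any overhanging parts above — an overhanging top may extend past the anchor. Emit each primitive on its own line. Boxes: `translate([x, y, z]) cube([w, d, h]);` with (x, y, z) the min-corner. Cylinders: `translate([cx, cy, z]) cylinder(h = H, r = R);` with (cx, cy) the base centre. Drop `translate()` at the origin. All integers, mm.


translate([455, 694, 0]) cylinder(h = 1752, r = 215);


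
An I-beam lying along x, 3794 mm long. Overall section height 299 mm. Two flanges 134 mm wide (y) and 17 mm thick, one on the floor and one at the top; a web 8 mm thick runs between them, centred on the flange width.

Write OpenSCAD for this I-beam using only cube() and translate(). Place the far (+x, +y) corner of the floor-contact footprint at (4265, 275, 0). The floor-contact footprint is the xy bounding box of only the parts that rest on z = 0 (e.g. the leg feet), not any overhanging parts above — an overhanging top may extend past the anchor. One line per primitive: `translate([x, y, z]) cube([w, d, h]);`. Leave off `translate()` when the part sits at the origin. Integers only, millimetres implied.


translate([471, 141, 0]) cube([3794, 134, 17]);
translate([471, 204, 17]) cube([3794, 8, 265]);
translate([471, 141, 282]) cube([3794, 134, 17]);


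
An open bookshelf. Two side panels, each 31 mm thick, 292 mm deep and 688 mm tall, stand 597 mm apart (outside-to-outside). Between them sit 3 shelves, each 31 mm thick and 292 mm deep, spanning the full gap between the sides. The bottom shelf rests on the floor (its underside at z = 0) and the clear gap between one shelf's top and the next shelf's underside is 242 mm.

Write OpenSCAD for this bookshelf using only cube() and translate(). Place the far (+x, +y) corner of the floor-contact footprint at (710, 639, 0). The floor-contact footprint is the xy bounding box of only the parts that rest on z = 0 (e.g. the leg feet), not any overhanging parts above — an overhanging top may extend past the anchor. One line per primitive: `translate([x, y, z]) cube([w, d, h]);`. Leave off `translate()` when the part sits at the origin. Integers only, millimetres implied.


translate([113, 347, 0]) cube([31, 292, 688]);
translate([679, 347, 0]) cube([31, 292, 688]);
translate([144, 347, 0]) cube([535, 292, 31]);
translate([144, 347, 273]) cube([535, 292, 31]);
translate([144, 347, 546]) cube([535, 292, 31]);


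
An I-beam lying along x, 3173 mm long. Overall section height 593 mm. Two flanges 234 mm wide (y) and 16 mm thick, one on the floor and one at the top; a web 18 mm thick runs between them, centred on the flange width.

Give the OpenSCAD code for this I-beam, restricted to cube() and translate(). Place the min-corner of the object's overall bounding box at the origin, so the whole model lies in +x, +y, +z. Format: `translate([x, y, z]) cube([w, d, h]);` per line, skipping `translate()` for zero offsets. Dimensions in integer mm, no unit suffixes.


cube([3173, 234, 16]);
translate([0, 108, 16]) cube([3173, 18, 561]);
translate([0, 0, 577]) cube([3173, 234, 16]);


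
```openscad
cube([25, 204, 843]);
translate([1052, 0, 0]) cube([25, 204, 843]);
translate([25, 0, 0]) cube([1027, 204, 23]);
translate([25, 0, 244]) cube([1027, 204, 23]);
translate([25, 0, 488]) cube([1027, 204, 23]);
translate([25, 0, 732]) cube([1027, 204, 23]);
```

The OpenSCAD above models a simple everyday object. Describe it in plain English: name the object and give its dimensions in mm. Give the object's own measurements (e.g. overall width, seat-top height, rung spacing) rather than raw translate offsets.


An open bookshelf. Two side panels, each 25 mm thick, 204 mm deep and 843 mm tall, stand 1077 mm apart (outside-to-outside). Between them sit 4 shelves, each 23 mm thick and 204 mm deep, spanning the full gap between the sides. The bottom shelf rests on the floor (its underside at z = 0) and the clear gap between one shelf's top and the next shelf's underside is 221 mm.


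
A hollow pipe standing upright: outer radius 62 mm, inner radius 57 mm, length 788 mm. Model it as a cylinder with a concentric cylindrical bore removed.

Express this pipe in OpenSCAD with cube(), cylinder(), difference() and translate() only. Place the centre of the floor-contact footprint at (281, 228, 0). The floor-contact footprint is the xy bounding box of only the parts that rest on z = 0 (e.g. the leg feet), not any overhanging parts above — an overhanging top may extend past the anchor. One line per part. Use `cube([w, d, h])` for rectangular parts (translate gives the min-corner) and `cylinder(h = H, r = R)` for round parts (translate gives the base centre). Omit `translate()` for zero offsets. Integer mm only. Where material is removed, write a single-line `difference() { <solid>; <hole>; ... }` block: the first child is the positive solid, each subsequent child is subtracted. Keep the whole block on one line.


difference() { translate([281, 228, 0]) cylinder(h = 788, r = 62); translate([281, 228, 0]) cylinder(h = 788, r = 57); }
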